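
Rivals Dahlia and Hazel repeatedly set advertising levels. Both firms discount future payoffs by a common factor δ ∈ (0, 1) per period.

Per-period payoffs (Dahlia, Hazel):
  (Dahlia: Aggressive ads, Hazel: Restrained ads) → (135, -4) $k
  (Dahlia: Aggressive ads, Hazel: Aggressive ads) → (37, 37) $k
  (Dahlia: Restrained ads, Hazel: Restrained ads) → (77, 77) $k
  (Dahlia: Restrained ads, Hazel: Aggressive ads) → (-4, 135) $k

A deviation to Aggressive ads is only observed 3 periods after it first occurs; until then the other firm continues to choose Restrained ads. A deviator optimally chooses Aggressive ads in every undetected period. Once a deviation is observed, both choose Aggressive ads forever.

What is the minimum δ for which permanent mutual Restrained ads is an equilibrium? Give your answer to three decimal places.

The best deviation is to choose Aggressive ads for all 3 undetected periods, earning 135 each, then 37 forever once detected.
Deviation value: 135(1−δ^3)/(1−δ) + 37δ^3/(1−δ); cooperation value: 77/(1−δ).
IC: 77 ≥ 135(1−δ^3) + 37δ^3 = 135 − 98δ^3.
So δ^3 ≥ 58/98 = 29/49, giving δ ≥ (29/49)^(1/3) ≈ 0.840.

0.840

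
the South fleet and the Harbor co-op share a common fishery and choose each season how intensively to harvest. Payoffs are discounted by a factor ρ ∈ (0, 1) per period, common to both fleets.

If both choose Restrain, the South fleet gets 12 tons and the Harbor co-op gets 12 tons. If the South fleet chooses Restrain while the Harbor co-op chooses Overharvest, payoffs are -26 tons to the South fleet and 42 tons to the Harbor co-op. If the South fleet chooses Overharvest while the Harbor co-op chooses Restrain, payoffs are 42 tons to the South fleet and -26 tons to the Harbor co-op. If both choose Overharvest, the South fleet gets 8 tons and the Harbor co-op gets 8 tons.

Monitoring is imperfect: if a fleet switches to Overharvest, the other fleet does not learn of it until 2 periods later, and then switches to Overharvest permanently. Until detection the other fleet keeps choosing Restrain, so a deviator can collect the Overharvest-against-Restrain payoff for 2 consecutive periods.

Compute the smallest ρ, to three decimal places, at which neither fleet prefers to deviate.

Deviating for the 2 undetected periods gains 42−12 = 30 per period over cooperation, then loses 12−8 = 4 per period forever once punishment starts.
Gain: 30(1 + ρ + … + ρ^1); loss: 4·ρ^2/(1−ρ).
No profitable deviation ⇔ 30(1−ρ^2) ≤ 4·ρ^2, i.e. ρ^2 ≥ 30/(30+4) = 15/17.
Hence ρ ≥ (15/17)^(1/2) ≈ 0.939.

0.939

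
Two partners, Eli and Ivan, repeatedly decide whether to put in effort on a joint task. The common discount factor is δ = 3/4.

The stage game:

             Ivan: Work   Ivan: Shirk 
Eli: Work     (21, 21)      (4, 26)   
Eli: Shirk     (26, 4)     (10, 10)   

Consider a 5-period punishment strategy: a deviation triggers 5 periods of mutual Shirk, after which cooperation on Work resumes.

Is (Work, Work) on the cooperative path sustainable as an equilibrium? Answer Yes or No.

IC: δ+…+δ^5 ≥ (26−21)/(21−10) = 5/11.
At δ = 3/4: partial sum = 2.2881 ≥ 0.4545. Cooperation sustainable.

Yes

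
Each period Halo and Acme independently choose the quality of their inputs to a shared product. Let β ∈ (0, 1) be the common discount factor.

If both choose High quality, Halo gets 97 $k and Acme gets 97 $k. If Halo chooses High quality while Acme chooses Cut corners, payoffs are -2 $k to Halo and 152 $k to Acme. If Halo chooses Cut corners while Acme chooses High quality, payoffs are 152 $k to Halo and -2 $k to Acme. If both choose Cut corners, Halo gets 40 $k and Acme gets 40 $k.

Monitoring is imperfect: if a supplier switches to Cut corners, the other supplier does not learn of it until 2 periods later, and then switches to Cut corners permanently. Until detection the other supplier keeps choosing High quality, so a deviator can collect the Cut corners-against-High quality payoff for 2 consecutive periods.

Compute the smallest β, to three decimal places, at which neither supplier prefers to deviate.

Deviating for the 2 undetected periods gains 152−97 = 55 per period over cooperation, then loses 97−40 = 57 per period forever once punishment starts.
Gain: 55(1 + β + … + β^1); loss: 57·β^2/(1−β).
No profitable deviation ⇔ 55(1−β^2) ≤ 57·β^2, i.e. β^2 ≥ 55/(55+57) = 55/112.
Hence β ≥ (55/112)^(1/2) ≈ 0.701.

0.701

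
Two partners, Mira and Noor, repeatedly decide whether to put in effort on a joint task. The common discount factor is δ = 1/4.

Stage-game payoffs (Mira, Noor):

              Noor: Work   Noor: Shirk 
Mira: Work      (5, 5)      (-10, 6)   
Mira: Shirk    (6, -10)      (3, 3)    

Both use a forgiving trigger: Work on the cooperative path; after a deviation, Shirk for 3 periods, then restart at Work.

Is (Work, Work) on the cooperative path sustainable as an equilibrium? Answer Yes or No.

A one-shot deviation gives 6 now, then 3 for 3 periods, then back to 5.
Gain from deviating: (6−5) today; loss: (5−3) in each of the next 3 periods.
No-deviation condition: (5−3)(δ+…+δ^3) ≥ 6−5, i.e. δ+…+δ^3 ≥ 1/2.
At δ = 1/4: δ+…+δ^3 = 0.3281 < 0.5000.
So cooperation is not sustainable.

No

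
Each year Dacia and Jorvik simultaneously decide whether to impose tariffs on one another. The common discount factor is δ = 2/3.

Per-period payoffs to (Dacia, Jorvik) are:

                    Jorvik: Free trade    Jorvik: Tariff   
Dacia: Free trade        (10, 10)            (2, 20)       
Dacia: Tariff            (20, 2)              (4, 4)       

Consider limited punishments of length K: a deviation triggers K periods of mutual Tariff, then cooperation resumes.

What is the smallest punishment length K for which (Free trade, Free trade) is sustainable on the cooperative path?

5

No profitable deviation requires (10−4)(δ+…+δ^K) ≥ 20−10, i.e. δ+…+δ^K ≥ 5/3 ≈ 1.6667.
With δ = 2/3, the partial sums are K=1: 0.6667, K=2: 1.1111, K=3: 1.4074, K=4: 1.6049, K=5: 1.7366.
K = 5 is the first length at which the sum reaches 1.6667.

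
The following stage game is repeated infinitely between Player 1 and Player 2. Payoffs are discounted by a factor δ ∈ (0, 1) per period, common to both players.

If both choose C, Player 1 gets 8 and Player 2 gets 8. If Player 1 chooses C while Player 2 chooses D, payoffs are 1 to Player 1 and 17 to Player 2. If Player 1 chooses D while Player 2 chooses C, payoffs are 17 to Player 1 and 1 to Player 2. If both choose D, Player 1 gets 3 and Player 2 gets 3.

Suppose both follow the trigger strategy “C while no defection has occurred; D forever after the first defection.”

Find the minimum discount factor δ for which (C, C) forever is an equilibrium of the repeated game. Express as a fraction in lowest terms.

One-period gain from deviating is 17 − 8 = 9. The loss is 8 − 3 = 5 in every subsequent period, with present value 5·δ/(1−δ).
Deviation is unprofitable when 5·δ/(1−δ) ≥ 9, i.e. δ/(1−δ) ≥ 9/5.
Equivalently δ ≥ 9/(9+5) = 9/14.

9/14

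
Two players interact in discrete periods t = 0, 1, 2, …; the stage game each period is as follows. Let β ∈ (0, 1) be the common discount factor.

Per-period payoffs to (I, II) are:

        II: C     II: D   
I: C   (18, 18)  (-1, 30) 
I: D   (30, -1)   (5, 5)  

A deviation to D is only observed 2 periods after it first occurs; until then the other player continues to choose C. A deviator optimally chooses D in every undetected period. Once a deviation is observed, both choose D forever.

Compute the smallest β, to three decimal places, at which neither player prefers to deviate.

0.693

The best deviation is to choose D for all 2 undetected periods, earning 30 each, then 5 forever once detected.
Deviation value: 30(1−β^2)/(1−β) + 5β^2/(1−β); cooperation value: 18/(1−β).
IC: 18 ≥ 30(1−β^2) + 5β^2 = 30 − 25β^2.
So β^2 ≥ 12/25, giving β ≥ (12/25)^(1/2) ≈ 0.693.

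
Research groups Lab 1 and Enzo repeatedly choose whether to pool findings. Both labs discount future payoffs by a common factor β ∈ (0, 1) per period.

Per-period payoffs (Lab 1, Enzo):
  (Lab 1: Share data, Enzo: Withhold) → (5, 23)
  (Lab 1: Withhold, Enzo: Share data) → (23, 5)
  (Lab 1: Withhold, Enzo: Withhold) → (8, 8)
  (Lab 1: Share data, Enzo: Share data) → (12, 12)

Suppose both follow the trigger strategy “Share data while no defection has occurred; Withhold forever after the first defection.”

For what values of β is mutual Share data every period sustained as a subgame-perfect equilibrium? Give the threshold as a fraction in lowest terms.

11/15

One-period gain from deviating is 23 − 12 = 11. The loss is 12 − 8 = 4 in every subsequent period, with present value 4·β/(1−β).
Deviation is unprofitable when 4·β/(1−β) ≥ 11, i.e. β/(1−β) ≥ 11/4.
Equivalently β ≥ 11/(11+4) = 11/15.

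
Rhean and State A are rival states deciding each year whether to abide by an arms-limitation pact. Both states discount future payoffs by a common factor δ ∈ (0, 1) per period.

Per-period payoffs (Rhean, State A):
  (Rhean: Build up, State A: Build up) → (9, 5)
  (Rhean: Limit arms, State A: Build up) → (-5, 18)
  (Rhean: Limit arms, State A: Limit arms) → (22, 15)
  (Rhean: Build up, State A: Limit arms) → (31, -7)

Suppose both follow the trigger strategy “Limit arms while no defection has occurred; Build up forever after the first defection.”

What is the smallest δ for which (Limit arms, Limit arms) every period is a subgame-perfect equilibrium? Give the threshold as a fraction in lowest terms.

For Rhean: deviation gain 31−22 = 9, per-period punishment loss 22−9 = 13. IC gives δ ≥ 9/22.
For State A: gain 3, loss 10 per period, so δ ≥ 3/13.
The tighter constraint is Rhean's, so cooperation needs δ ≥ 9/22.

9/22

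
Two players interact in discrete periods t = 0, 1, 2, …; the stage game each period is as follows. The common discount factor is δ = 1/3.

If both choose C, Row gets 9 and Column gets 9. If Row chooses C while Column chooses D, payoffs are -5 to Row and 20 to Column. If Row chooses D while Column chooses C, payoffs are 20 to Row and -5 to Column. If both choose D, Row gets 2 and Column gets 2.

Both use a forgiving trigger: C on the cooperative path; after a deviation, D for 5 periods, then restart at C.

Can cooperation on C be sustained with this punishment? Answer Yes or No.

No

A one-shot deviation gives 20 now, then 2 for 5 periods, then back to 9.
Gain from deviating: (20−9) today; loss: (9−2) in each of the next 5 periods.
No-deviation condition: (9−2)(δ+…+δ^5) ≥ 20−9, i.e. δ+…+δ^5 ≥ 11/7.
At δ = 1/3: δ+…+δ^5 = 0.4979 < 1.5714.
So cooperation is not sustainable.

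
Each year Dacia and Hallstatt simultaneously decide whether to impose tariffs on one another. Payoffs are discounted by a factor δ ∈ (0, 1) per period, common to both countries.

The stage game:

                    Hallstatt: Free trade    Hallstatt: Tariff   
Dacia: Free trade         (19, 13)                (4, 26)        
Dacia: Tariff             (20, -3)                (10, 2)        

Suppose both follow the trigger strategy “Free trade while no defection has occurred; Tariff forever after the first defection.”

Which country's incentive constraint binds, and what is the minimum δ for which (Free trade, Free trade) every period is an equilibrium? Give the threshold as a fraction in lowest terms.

Hallstatt; δ ≥ 13/24

For Dacia: deviation gain 20−19 = 1, per-period punishment loss 19−10 = 9. IC gives δ ≥ 1/10.
For Hallstatt: gain 13, loss 11 per period, so δ ≥ 13/24.
The tighter constraint is Hallstatt's, so cooperation needs δ ≥ 13/24.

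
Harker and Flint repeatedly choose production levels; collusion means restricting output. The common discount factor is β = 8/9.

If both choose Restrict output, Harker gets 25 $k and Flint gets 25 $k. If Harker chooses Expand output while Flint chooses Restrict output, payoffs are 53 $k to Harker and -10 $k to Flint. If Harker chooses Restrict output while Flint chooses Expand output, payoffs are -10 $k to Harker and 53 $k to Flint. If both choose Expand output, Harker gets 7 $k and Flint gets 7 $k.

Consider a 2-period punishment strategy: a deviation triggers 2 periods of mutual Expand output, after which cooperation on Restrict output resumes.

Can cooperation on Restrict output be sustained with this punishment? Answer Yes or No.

Comparing payoff streams over the 3 periods until play realigns: cooperate → 25(1+β+…+β^2); deviate → 53 + 7(β+…+β^2).
Cooperation is sustained iff (25−7)(β+…+β^2) ≥ 53−25.
β+…+β^2 = 8/9·(1−(8/9)^2)/(1−8/9) = 1.6790, and (53−25)/(25−7) = 1.5556.
1.6790 ≥ 1.5556, so cooperation is sustainable.

Yes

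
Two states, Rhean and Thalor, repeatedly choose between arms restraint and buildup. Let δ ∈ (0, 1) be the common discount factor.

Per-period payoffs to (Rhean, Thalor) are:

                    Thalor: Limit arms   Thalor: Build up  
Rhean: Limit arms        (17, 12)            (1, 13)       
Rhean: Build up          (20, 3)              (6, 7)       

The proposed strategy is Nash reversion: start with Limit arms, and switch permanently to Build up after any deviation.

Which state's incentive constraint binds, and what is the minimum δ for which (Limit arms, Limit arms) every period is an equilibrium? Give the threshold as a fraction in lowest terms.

Rhean; δ ≥ 3/14

Rhean's threshold: (20−17)/(20−6) = 3/14.
Thalor's threshold: (13−12)/(13−7) = 1/6.
3/14 > 1/6, so Rhean binds and δ* = 3/14.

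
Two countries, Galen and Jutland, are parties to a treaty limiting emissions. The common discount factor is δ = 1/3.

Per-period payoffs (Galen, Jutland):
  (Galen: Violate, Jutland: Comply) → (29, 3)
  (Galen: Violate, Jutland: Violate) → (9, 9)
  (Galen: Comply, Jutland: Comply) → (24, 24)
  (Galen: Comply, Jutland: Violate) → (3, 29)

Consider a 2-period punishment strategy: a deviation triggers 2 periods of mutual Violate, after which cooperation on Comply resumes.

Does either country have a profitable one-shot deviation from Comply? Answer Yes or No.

Comparing payoff streams over the 3 periods until play realigns: cooperate → 24(1+δ+…+δ^2); deviate → 29 + 9(δ+…+δ^2).
Cooperation is sustained iff (24−9)(δ+…+δ^2) ≥ 29−24.
δ+…+δ^2 = 1/3·(1−(1/3)^2)/(1−1/3) = 0.4444, and (29−24)/(24−9) = 0.3333.
0.4444 ≥ 0.3333, so cooperation is sustainable.

No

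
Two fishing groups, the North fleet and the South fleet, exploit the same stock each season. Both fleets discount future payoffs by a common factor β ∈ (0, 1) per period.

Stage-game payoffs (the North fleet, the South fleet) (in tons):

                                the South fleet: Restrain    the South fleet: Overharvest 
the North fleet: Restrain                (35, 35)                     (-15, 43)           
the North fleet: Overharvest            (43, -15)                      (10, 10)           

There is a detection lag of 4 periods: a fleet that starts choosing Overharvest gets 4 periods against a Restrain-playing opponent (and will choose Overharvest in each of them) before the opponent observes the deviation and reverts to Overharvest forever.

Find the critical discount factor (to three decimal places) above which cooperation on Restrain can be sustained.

0.702

The best deviation is to choose Overharvest for all 4 undetected periods, earning 43 each, then 10 forever once detected.
Deviation value: 43(1−β^4)/(1−β) + 10β^4/(1−β); cooperation value: 35/(1−β).
IC: 35 ≥ 43(1−β^4) + 10β^4 = 43 − 33β^4.
So β^4 ≥ 8/33, giving β ≥ (8/33)^(1/4) ≈ 0.702.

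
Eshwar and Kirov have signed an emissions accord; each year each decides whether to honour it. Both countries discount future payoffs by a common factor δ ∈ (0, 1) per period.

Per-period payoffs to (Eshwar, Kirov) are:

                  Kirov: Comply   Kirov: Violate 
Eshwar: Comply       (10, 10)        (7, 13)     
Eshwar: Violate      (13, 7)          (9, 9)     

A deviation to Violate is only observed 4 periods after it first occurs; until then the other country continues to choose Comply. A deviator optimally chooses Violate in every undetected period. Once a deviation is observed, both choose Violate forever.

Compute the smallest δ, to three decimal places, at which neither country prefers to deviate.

0.931

A deviator earns 13 for 4 periods, then 9 forever; cooperating earns 10 forever. Multiplying the IC by (1−δ):
10 ≥ 13(1−δ^4) + 9δ^4, so 4·δ^4 ≥ 3 and δ^4 ≥ 3/4.
δ ≥ (3/4)^(1/4) ≈ 0.931.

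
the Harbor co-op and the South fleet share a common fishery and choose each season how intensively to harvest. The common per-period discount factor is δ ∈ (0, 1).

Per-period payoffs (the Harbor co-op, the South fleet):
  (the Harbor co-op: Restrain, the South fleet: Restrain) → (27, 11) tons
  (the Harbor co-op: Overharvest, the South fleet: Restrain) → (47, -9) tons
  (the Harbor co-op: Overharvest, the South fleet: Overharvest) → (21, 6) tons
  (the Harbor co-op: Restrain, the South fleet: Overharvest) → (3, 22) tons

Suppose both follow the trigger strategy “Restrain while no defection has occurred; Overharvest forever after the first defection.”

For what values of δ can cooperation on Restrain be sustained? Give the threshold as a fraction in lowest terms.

10/13

For the Harbor co-op: deviation gain 47−27 = 20, per-period punishment loss 27−21 = 6. IC gives δ ≥ 20/26 = 10/13.
For the South fleet: gain 11, loss 5 per period, so δ ≥ 11/16.
The tighter constraint is the Harbor co-op's, so cooperation needs δ ≥ 10/13.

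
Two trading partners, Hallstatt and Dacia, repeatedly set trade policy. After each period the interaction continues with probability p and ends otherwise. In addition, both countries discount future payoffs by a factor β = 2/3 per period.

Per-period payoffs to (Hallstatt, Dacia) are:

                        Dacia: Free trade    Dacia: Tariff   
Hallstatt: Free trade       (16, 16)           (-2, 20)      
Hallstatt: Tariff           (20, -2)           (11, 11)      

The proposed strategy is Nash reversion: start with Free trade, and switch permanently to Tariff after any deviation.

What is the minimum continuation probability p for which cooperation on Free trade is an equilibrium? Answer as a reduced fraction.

2/3

Expected continuation weight on next period's payoff is β·p = 2/3·p, which plays the role of the discount factor.
Cooperation requires 2/3·p ≥ (20−16)/(20−11) = 4/9, hence p ≥ 2/3.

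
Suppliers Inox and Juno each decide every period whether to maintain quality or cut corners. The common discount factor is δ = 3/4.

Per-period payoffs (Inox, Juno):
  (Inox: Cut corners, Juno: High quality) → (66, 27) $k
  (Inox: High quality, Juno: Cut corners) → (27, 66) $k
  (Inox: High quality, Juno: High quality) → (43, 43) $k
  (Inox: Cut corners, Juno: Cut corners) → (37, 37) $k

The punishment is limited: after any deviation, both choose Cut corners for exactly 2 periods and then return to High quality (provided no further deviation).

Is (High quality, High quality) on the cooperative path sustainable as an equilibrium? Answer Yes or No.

A one-shot deviation gives 66 now, then 37 for 2 periods, then back to 43.
Gain from deviating: (66−43) today; loss: (43−37) in each of the next 2 periods.
No-deviation condition: (43−37)(δ+…+δ^2) ≥ 66−43, i.e. δ+…+δ^2 ≥ 23/6.
At δ = 3/4: δ+…+δ^2 = 1.3125 < 3.8333.
So cooperation is not sustainable.

No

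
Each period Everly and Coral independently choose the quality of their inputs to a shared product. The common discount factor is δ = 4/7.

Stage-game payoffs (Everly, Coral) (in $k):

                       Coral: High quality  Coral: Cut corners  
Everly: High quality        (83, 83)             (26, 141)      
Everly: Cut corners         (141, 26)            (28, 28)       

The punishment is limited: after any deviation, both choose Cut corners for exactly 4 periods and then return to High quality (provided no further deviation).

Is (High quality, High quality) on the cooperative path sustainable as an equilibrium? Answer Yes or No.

Yes

A one-shot deviation gives 141 now, then 28 for 4 periods, then back to 83.
Gain from deviating: (141−83) today; loss: (83−28) in each of the next 4 periods.
No-deviation condition: (83−28)(δ+…+δ^4) ≥ 141−83, i.e. δ+…+δ^4 ≥ 58/55.
At δ = 4/7: δ+…+δ^4 = 1.1912 ≥ 1.0545.
So cooperation is sustainable.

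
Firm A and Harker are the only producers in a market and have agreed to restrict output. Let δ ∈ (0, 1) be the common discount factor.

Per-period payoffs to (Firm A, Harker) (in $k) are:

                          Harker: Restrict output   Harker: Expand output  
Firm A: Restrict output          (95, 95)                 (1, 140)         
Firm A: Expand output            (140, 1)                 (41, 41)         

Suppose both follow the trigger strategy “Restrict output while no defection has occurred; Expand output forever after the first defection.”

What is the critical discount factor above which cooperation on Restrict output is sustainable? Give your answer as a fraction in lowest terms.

5/11

One-period gain from deviating is 140 − 95 = 45. The loss is 95 − 41 = 54 in every subsequent period, with present value 54·δ/(1−δ).
Deviation is unprofitable when 54·δ/(1−δ) ≥ 45, i.e. δ/(1−δ) ≥ 5/6.
Equivalently δ ≥ 45/(45+54) = 5/11.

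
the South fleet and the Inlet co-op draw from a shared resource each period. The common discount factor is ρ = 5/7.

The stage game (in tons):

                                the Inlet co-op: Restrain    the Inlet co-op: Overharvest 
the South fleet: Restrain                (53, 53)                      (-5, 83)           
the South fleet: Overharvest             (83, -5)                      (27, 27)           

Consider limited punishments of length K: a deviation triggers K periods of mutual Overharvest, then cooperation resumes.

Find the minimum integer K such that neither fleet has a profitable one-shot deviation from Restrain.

2

Need Σ_{k=1}^{K} ρ^k ≥ (83−53)/(53−27) = 1.1538 at ρ = 5/7.
At K = 1 the sum is 0.7143 < 1.1538; at K = 2 it is 1.2245 ≥ 1.1538.
So the minimum punishment length is K = 2.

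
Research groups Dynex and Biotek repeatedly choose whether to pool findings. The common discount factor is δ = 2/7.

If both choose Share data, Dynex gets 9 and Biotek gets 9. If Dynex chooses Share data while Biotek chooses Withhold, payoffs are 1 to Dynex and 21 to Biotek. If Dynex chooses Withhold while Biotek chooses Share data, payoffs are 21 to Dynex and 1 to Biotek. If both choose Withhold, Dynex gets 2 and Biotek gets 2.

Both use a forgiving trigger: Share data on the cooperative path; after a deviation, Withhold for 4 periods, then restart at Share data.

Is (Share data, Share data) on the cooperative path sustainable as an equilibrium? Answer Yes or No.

No

Comparing payoff streams over the 5 periods until play realigns: cooperate → 9(1+δ+…+δ^4); deviate → 21 + 2(δ+…+δ^4).
Cooperation is sustained iff (9−2)(δ+…+δ^4) ≥ 21−9.
δ+…+δ^4 = 2/7·(1−(2/7)^4)/(1−2/7) = 0.3973, and (21−9)/(9−2) = 1.7143.
0.3973 < 1.7143, so cooperation is not sustainable.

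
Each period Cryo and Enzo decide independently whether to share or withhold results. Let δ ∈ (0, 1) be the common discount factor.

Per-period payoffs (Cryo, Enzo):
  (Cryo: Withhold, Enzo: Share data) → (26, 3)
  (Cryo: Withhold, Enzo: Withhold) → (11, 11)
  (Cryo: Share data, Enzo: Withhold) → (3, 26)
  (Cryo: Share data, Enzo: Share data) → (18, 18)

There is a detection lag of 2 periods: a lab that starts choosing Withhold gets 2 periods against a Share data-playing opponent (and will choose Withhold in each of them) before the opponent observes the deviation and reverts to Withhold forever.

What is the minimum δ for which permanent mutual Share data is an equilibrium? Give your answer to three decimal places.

0.730

A deviator earns 26 for 2 periods, then 11 forever; cooperating earns 18 forever. Multiplying the IC by (1−δ):
18 ≥ 26(1−δ^2) + 11δ^2, so 15·δ^2 ≥ 8 and δ^2 ≥ 8/15.
δ ≥ (8/15)^(1/2) ≈ 0.730.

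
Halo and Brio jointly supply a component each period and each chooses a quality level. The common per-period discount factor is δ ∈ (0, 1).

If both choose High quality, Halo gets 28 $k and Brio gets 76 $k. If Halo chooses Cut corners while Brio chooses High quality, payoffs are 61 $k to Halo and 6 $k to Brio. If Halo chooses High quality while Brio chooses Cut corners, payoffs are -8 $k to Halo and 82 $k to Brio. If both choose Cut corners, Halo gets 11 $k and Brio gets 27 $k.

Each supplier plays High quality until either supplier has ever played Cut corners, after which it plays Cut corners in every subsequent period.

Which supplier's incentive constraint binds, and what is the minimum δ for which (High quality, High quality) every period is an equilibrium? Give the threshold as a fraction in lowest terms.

For Halo: deviation gain 61−28 = 33, per-period punishment loss 28−11 = 17. IC gives δ ≥ 33/50.
For Brio: gain 6, loss 49 per period, so δ ≥ 6/55.
The tighter constraint is Halo's, so cooperation needs δ ≥ 33/50.

Halo; δ ≥ 33/50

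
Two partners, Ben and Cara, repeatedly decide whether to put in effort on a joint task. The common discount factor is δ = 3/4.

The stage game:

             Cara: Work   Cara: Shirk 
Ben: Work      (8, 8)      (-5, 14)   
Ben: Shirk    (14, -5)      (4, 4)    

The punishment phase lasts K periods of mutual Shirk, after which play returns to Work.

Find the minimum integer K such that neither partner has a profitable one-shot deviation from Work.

No profitable deviation requires (8−4)(δ+…+δ^K) ≥ 14−8, i.e. δ+…+δ^K ≥ 3/2 ≈ 1.5000.
With δ = 3/4, the partial sums are K=1: 0.7500, K=2: 1.3125, K=3: 1.7344.
K = 3 is the first length at which the sum reaches 1.5000.

3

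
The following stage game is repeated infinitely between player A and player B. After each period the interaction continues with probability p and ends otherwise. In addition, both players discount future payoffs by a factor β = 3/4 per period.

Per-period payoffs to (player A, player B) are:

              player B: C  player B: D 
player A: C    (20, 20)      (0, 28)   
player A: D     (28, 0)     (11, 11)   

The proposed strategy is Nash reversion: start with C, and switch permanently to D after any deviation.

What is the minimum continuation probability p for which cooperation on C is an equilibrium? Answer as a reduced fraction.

With continuation probability p and discount β, the effective per-period discount factor is βp.
Grim-trigger IC: βp ≥ (28−20)/(28−11) = 8/17.
So p ≥ (8/17)/(3/4) = 32/51.

32/51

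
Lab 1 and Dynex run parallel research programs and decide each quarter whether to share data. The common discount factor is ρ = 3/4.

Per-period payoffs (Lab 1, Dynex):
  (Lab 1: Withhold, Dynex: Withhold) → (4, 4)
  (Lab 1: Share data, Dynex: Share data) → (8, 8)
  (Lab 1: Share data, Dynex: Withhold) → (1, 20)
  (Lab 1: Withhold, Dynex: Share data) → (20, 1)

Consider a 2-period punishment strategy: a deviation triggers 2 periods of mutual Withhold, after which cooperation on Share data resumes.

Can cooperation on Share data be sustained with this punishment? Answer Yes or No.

No

A one-shot deviation gives 20 now, then 4 for 2 periods, then back to 8.
Gain from deviating: (20−8) today; loss: (8−4) in each of the next 2 periods.
No-deviation condition: (8−4)(ρ+…+ρ^2) ≥ 20−8, i.e. ρ+…+ρ^2 ≥ 3.
At ρ = 3/4: ρ+…+ρ^2 = 1.3125 < 3.0000.
So cooperation is not sustainable.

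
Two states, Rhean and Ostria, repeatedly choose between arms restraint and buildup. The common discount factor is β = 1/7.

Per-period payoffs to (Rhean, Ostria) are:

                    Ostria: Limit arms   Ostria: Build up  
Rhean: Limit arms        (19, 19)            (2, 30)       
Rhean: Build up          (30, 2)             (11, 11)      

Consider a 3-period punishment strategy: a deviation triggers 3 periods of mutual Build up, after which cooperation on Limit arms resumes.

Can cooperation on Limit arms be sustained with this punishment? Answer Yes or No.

A one-shot deviation gives 30 now, then 11 for 3 periods, then back to 19.
Gain from deviating: (30−19) today; loss: (19−11) in each of the next 3 periods.
No-deviation condition: (19−11)(β+…+β^3) ≥ 30−19, i.e. β+…+β^3 ≥ 11/8.
At β = 1/7: β+…+β^3 = 0.1662 < 1.3750.
So cooperation is not sustainable.

No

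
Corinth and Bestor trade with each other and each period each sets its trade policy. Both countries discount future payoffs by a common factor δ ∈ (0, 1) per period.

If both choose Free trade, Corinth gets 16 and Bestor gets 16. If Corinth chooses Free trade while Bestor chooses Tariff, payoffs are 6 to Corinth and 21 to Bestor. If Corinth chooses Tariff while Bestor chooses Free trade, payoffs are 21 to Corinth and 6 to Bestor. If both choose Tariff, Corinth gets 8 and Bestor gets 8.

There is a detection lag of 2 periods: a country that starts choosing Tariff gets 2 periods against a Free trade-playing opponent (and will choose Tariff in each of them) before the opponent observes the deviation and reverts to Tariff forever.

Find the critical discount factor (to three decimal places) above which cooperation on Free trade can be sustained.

Deviating for the 2 undetected periods gains 21−16 = 5 per period over cooperation, then loses 16−8 = 8 per period forever once punishment starts.
Gain: 5(1 + δ + … + δ^1); loss: 8·δ^2/(1−δ).
No profitable deviation ⇔ 5(1−δ^2) ≤ 8·δ^2, i.e. δ^2 ≥ 5/(5+8) = 5/13.
Hence δ ≥ (5/13)^(1/2) ≈ 0.620.

0.620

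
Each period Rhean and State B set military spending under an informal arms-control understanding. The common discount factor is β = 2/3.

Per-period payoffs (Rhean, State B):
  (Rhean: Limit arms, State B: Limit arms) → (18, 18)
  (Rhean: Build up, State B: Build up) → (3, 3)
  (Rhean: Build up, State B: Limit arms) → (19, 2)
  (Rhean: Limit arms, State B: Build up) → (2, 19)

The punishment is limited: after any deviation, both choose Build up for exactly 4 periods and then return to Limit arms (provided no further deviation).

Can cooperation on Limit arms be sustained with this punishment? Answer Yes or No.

A one-shot deviation gives 19 now, then 3 for 4 periods, then back to 18.
Gain from deviating: (19−18) today; loss: (18−3) in each of the next 4 periods.
No-deviation condition: (18−3)(β+…+β^4) ≥ 19−18, i.e. β+…+β^4 ≥ 1/15.
At β = 2/3: β+…+β^4 = 1.6049 ≥ 0.0667.
So cooperation is sustainable.

Yes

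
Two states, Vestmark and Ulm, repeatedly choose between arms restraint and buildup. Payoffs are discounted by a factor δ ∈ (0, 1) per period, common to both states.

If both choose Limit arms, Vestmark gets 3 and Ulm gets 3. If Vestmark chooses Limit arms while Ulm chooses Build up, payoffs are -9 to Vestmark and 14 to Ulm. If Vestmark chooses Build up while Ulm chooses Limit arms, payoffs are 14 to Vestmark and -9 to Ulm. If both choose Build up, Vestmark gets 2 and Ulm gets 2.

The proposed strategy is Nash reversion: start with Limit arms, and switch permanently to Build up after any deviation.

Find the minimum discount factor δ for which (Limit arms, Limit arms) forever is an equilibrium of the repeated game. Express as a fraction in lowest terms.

11/12

Under grim trigger the critical discount factor is (T−C)/(T−P) with T = 14, C = 3, P = 2.
δ* = (14−3)/(14−2) = 11/12.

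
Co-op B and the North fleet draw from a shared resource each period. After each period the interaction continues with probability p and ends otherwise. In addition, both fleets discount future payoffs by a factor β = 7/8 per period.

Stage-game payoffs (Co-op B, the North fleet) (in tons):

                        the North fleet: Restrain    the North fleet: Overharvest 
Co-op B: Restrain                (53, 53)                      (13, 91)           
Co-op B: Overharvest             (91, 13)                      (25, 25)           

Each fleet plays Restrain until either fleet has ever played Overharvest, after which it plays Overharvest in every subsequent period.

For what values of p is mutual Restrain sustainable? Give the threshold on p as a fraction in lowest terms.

Expected continuation weight on next period's payoff is β·p = 7/8·p, which plays the role of the discount factor.
Cooperation requires 7/8·p ≥ (91−53)/(91−25) = 19/33, hence p ≥ 152/231.

152/231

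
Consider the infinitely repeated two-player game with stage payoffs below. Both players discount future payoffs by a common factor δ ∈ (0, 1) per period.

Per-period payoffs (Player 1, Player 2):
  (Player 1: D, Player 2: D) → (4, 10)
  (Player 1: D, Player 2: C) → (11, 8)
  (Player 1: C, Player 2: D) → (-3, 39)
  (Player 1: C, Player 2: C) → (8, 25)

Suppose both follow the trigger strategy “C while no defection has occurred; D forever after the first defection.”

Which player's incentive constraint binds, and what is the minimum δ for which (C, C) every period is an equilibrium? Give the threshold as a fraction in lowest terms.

Player 2; δ ≥ 14/29

Player 1's threshold: (11−8)/(11−4) = 3/7.
Player 2's threshold: (39−25)/(39−10) = 14/29.
3/7 < 14/29, so Player 2 binds and δ* = 14/29.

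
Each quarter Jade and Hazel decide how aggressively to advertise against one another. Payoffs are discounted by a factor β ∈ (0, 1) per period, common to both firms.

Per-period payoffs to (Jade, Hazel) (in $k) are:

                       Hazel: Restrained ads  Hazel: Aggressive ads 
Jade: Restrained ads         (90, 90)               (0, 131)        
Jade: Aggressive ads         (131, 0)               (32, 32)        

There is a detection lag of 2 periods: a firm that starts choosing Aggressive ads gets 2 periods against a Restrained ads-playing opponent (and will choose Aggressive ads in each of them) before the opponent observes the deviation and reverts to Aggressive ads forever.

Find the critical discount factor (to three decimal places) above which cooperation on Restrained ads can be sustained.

0.644

A deviator earns 131 for 2 periods, then 32 forever; cooperating earns 90 forever. Multiplying the IC by (1−β):
90 ≥ 131(1−β^2) + 32β^2, so 99·β^2 ≥ 41 and β^2 ≥ 41/99.
β ≥ (41/99)^(1/2) ≈ 0.644.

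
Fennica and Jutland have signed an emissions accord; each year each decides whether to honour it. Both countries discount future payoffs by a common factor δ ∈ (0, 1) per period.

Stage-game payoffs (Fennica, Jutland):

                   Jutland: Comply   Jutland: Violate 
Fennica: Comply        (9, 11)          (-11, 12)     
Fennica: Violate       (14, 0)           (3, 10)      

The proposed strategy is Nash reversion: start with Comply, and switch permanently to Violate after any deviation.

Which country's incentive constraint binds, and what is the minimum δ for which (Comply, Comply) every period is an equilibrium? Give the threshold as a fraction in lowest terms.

Jutland; δ ≥ 1/2

Fennica: cooperation gives 9 each period; deviation gives 14 once then 3 forever.
  9/(1−δ) ≥ 14 + 3δ/(1−δ) ⇒ δ ≥ 5/11.
Jutland: cooperation gives 11 each period; deviation gives 12 once then 10 forever.
  δ ≥ 1/2.
Both must hold, so the binding constraint is Jutland's: δ ≥ 1/2.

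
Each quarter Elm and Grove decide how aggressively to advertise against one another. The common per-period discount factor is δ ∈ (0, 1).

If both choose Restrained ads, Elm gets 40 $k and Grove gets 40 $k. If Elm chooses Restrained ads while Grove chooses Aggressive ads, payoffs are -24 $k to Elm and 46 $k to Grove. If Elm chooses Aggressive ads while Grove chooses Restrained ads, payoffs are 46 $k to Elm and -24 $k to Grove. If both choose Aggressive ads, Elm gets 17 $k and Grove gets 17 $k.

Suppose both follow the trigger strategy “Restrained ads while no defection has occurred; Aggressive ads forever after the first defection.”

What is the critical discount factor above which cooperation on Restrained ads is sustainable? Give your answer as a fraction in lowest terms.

6/29

Under grim trigger the critical discount factor is (T−C)/(T−P) with T = 46, C = 40, P = 17.
δ* = (46−40)/(46−17) = 6/29.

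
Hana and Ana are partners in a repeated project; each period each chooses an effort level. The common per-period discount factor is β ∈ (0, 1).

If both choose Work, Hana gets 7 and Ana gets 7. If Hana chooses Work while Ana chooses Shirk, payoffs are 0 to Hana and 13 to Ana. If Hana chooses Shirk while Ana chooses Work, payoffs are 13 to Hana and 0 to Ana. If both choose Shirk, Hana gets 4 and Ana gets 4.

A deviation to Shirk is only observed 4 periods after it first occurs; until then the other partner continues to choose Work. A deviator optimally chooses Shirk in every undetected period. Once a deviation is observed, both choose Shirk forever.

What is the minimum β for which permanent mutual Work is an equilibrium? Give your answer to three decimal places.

0.904

Deviating for the 4 undetected periods gains 13−7 = 6 per period over cooperation, then loses 7−4 = 3 per period forever once punishment starts.
Gain: 6(1 + β + … + β^3); loss: 3·β^4/(1−β).
No profitable deviation ⇔ 6(1−β^4) ≤ 3·β^4, i.e. β^4 ≥ 6/(6+3) = 2/3.
Hence β ≥ (2/3)^(1/4) ≈ 0.904.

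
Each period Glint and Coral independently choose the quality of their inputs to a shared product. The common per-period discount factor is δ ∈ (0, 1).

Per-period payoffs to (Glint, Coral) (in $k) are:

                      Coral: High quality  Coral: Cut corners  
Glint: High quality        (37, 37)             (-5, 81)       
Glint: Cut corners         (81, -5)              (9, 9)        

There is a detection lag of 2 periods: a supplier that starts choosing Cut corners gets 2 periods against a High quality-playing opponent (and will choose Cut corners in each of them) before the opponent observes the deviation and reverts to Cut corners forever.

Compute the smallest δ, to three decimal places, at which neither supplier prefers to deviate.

The best deviation is to choose Cut corners for all 2 undetected periods, earning 81 each, then 9 forever once detected.
Deviation value: 81(1−δ^2)/(1−δ) + 9δ^2/(1−δ); cooperation value: 37/(1−δ).
IC: 37 ≥ 81(1−δ^2) + 9δ^2 = 81 − 72δ^2.
So δ^2 ≥ 44/72 = 11/18, giving δ ≥ (11/18)^(1/2) ≈ 0.782.

0.782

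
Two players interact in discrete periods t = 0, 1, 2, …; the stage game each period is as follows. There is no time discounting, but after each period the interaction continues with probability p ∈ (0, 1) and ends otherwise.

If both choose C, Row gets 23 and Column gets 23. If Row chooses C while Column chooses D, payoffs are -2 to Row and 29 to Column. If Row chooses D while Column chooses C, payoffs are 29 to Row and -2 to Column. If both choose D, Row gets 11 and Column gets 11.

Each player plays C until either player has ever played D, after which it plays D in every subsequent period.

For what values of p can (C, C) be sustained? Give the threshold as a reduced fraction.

1/3

With no time discounting, the continuation probability p plays the role of the discount factor.
Grim-trigger IC: 23/(1−p) ≥ 29 + 11p/(1−p) ⇒ p ≥ (29−23)/(29−11) = 1/3.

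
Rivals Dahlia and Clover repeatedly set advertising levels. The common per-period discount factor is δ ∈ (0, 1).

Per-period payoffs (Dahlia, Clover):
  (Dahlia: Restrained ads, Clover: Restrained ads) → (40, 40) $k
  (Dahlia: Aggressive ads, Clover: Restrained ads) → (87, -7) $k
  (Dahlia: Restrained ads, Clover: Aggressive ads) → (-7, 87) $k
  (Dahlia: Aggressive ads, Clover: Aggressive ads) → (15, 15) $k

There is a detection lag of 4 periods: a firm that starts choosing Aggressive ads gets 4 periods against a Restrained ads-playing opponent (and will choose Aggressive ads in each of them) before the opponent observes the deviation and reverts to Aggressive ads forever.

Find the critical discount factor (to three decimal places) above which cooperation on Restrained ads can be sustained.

0.899

A deviator earns 87 for 4 periods, then 15 forever; cooperating earns 40 forever. Multiplying the IC by (1−δ):
40 ≥ 87(1−δ^4) + 15δ^4, so 72·δ^4 ≥ 47 and δ^4 ≥ 47/72.
δ ≥ (47/72)^(1/4) ≈ 0.899.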